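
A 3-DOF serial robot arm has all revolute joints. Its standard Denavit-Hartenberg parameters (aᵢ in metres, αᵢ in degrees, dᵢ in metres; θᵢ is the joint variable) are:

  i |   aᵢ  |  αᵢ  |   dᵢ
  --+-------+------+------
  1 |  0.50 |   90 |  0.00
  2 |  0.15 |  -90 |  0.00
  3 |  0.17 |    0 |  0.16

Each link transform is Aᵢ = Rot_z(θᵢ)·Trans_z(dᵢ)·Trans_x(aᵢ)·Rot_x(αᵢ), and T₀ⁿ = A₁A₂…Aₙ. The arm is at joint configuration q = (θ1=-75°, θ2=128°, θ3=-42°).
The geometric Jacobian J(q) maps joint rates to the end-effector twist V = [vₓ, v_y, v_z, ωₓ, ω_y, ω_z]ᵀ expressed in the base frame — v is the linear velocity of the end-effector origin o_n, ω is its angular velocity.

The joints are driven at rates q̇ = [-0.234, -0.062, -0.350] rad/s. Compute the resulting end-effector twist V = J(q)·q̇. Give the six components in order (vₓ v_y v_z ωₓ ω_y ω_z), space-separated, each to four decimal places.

-0.0874 -0.0289 -0.0130 0.1313 -0.2504 -0.0185

o_n = [-0.0571, -0.2263, 0.1192]
J₁: ẑ×o_n = [0.2263, -0.0571, 0.0000], ω = ẑ
J2: z=[-0.9659, -0.2588, 0.0000] o=[0.1294, -0.4830, 0.0000] → [-0.0309, 0.1152, -0.2962, -0.9659, -0.2588, 0.0000]
J3: z=[-0.2040, 0.7612, -0.6157] o=[0.1055, -0.3938, 0.1182] → [0.1039, 0.1003, 0.0896, -0.2040, 0.7612, -0.6157]
V = J·q̇ = [-0.0874, -0.0289, -0.0130, 0.1313, -0.2504, -0.0185]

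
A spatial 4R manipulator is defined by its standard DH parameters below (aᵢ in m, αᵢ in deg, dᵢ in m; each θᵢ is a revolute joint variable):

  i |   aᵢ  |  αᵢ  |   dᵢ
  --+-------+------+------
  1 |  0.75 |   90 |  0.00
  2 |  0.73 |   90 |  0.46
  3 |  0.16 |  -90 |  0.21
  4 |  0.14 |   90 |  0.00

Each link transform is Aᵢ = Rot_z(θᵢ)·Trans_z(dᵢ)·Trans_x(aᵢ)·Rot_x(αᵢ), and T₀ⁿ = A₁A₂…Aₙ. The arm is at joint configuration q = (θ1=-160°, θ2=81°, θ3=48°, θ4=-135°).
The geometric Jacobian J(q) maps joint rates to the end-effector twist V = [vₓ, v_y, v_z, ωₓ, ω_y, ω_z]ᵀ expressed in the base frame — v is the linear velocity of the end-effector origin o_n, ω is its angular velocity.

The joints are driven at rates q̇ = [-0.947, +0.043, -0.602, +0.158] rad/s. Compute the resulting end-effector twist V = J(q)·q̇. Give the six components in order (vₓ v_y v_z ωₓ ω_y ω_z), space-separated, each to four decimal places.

0.0820 1.2010 0.0532 0.5251 0.3494 -0.9688

o_n = [-1.2777, 0.0727, 0.7130]
J₁: ẑ×o_n = [-0.0727, -1.2777, 0.0000], ω = ẑ
J2: z=[-0.3420, 0.9397, 0.0000] o=[-0.7048, -0.2565, 0.0000] → [0.6700, 0.2439, 0.4258, -0.3420, 0.9397, 0.0000]
J3: z=[-0.9281, -0.3378, -0.1564] o=[-0.9694, 0.1367, 0.7210] → [-0.0073, 0.0408, -0.0448, -0.9281, -0.3378, -0.1564]
J4: z=[-0.1196, 0.6685, -0.7340] o=[-1.2207, 0.1718, 0.7939] → [-0.1268, 0.0321, 0.0499, -0.1196, 0.6685, -0.7340]
V = J·q̇ = [0.0820, 1.2010, 0.0532, 0.5251, 0.3494, -0.9688]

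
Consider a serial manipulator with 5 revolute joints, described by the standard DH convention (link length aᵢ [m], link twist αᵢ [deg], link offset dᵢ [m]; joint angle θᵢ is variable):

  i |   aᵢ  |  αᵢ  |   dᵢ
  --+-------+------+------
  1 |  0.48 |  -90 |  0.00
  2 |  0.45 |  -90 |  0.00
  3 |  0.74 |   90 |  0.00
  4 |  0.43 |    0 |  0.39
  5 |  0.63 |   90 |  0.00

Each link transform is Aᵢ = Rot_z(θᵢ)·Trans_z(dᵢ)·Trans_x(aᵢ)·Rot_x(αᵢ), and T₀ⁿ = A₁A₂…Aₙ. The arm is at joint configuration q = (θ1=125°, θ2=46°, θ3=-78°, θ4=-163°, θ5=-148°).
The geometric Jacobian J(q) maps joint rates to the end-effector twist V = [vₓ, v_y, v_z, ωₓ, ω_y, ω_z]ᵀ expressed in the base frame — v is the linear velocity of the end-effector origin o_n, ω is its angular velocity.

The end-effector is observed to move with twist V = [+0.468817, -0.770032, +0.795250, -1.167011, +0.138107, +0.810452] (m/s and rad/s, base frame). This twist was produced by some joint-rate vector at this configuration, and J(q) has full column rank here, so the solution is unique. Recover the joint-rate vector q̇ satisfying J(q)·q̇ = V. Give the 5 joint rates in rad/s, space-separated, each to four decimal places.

0.3050 0.9150 -0.9140 0.5110 -0.6950

o_n = [-0.8808, -0.1490, -0.4032]
J₁: ẑ×o_n = [0.1490, -0.8808, 0.0000], ω = ẑ
J2: z=[-0.8192, -0.5736, 0.0000] o=[-0.2753, 0.3932, 0.0000] → [0.2313, -0.3303, 0.0968, -0.8192, -0.5736, 0.0000]
J3: z=[0.4126, -0.5892, -0.6947] o=[-0.4546, 0.6493, -0.3237] → [-0.5076, 0.3289, -0.5805, 0.4126, -0.5892, -0.6947]
J4: z=[0.2194, -0.6758, 0.7036] o=[-1.1088, 0.3216, -0.4344] → [0.3101, 0.1536, 0.0508, 0.2194, -0.6758, 0.7036]
J5: z=[0.2194, -0.6758, 0.7036] o=[-0.7116, 0.3142, -0.0111] → [0.5909, -0.0330, -0.2160, 0.2194, -0.6758, 0.7036]
q̇ = J⁺·V = [0.3050, 0.9150, -0.9140, 0.5110, -0.6950]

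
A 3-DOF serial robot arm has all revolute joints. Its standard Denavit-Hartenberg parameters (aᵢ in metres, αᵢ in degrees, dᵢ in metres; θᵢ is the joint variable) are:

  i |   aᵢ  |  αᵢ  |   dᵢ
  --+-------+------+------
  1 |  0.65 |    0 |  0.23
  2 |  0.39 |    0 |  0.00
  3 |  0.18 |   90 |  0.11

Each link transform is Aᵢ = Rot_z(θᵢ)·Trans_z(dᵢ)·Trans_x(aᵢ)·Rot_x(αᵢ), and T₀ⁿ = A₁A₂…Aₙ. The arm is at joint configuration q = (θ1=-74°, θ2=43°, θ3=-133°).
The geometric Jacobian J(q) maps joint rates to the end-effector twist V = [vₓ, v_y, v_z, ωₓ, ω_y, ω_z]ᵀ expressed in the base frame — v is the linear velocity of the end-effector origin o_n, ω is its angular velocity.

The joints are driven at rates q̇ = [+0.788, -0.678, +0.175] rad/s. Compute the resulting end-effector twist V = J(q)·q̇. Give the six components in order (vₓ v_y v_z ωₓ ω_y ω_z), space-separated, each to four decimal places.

0.5286 0.1286 0.0000 0.0000 0.0000 0.2850

o_n = [0.3404, -0.8753, 0.3400]
J₁: ẑ×o_n = [0.8753, 0.3404, -0.0000], ω = ẑ
J2: z=[0.0000, 0.0000, 1.0000] o=[0.1792, -0.6248, 0.2300] → [0.2505, 0.1613, -0.0000, 0.0000, 0.0000, 1.0000]
J3: z=[0.0000, 0.0000, 1.0000] o=[0.5135, -0.8257, 0.2300] → [0.0496, -0.1730, 0.0000, 0.0000, 0.0000, 1.0000]
V = J·q̇ = [0.5286, 0.1286, 0.0000, 0.0000, 0.0000, 0.2850]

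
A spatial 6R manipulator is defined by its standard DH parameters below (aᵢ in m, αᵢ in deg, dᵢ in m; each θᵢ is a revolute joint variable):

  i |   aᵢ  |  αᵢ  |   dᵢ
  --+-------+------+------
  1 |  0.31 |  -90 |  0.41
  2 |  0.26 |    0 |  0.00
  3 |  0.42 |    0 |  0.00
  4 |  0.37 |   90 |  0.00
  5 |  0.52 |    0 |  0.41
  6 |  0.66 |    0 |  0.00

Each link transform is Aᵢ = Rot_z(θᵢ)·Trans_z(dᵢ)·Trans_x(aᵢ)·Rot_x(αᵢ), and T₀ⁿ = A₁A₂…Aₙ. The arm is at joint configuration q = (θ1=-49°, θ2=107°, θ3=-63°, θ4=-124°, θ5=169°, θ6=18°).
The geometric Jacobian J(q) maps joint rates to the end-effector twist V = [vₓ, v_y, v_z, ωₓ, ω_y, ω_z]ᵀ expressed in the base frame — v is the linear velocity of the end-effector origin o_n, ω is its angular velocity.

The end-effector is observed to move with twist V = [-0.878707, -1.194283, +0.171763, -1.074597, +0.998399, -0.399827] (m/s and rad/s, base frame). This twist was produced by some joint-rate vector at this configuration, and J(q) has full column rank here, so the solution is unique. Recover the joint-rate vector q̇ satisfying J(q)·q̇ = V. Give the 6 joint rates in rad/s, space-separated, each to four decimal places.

o_n = [0.0104, 0.0167, -0.8426]
J₁: ẑ×o_n = [-0.0167, 0.0104, 0.0000], ω = ẑ
J2: z=[0.7547, 0.6561, 0.0000] o=[0.2034, -0.2340, 0.4100] → [-0.8218, 0.9454, 0.3158, 0.7547, 0.6561, 0.0000]
J3: z=[0.7547, 0.6561, 0.0000] o=[0.1535, -0.1766, 0.1614] → [-0.6587, 0.7577, 0.2398, 0.7547, 0.6561, 0.0000]
J4: z=[0.7547, 0.6561, 0.0000] o=[0.3517, -0.4046, -0.1304] → [-0.4673, 0.5375, 0.5419, 0.7547, 0.6561, 0.0000]
J5: z=[-0.6461, 0.7432, 0.1736] o=[0.3939, -0.4531, 0.2340] → [-0.8818, -0.7622, -0.0185, -0.6461, 0.7432, 0.1736]
J6: z=[-0.6461, 0.7432, 0.1736] o=[0.1457, -0.0164, -0.1975] → [-0.4852, -0.4403, 0.0792, -0.6461, 0.7432, 0.1736]
q̇ = J⁺·V = [-0.6570, 0.0810, -0.8250, 0.5880, 0.9410, 0.5400]

-0.6570 0.0810 -0.8250 0.5880 0.9410 0.5400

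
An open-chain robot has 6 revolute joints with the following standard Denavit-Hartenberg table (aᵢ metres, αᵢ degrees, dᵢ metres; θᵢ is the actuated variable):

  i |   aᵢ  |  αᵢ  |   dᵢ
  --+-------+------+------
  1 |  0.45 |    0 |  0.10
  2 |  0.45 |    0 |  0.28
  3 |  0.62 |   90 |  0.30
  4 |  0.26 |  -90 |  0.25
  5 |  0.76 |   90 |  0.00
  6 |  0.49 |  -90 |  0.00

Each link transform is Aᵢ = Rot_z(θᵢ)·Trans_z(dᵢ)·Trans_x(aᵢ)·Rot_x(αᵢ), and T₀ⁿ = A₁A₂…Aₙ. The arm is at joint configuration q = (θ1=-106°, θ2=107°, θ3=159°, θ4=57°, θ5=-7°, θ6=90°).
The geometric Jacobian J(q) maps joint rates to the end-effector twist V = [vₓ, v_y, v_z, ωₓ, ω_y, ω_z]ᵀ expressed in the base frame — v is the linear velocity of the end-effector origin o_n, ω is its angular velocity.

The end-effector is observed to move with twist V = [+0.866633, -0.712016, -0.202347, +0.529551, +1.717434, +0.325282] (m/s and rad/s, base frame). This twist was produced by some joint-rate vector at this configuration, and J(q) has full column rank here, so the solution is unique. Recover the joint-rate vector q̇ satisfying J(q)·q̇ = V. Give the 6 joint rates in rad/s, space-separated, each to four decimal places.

-0.2830 0.1330 0.6510 0.9930 -0.1710 0.8080

o_n = [-0.2725, 0.1577, 1.7976]
J₁: ẑ×o_n = [-0.1577, -0.2725, 0.0000], ω = ẑ
J2: z=[0.0000, 0.0000, 1.0000] o=[-0.1240, -0.4326, 0.1000] → [-0.5903, -0.1485, 0.0000, 0.0000, 0.0000, 1.0000]
J3: z=[0.0000, 0.0000, 1.0000] o=[0.3259, -0.4247, 0.3800] → [-0.5824, -0.5984, 0.0000, 0.0000, 0.0000, 1.0000]
J4: z=[0.3420, 0.9397, 0.0000] o=[-0.2567, -0.2127, 0.6800] → [1.0502, -0.3822, 0.1415, 0.3420, 0.9397, 0.0000]
J5: z=[0.7881, -0.2868, 0.5446] o=[-0.3043, 0.0707, 0.8981] → [-0.3054, -0.6916, 0.0777, 0.7881, -0.2868, 0.5446]
J6: z=[0.4018, 0.9100, -0.1022] o=[-0.6587, 0.2982, 1.5307] → [0.2285, -0.1467, -0.4079, 0.4018, 0.9100, -0.1022]
q̇ = J⁺·V = [-0.2830, 0.1330, 0.6510, 0.9930, -0.1710, 0.8080]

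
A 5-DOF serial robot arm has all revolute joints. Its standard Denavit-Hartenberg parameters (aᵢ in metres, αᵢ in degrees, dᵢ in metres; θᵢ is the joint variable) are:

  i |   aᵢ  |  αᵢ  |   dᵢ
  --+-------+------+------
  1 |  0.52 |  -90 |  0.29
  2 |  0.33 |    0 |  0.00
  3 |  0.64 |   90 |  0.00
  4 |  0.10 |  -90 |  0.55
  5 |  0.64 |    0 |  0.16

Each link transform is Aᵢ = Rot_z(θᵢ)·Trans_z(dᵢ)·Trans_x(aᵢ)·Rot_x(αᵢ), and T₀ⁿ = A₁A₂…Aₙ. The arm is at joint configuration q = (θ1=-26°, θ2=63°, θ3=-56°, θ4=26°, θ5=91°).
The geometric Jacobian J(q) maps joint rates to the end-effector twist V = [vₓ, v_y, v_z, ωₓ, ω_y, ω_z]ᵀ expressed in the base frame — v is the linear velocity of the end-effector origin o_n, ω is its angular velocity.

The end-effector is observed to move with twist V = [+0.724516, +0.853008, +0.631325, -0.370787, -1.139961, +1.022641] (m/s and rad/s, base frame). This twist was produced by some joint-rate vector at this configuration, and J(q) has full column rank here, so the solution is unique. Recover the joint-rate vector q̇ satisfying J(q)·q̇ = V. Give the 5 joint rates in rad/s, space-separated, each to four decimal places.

0.7640 -0.4750 -0.4380 0.2770 -0.3050

o_n = [1.2519, -0.4073, -0.1724]
J₁: ẑ×o_n = [0.4073, 1.2519, -0.0000], ω = ẑ
J2: z=[0.4384, 0.8988, 0.0000] o=[0.4674, -0.2280, 0.2900] → [-0.4156, 0.2027, -0.7837, 0.4384, 0.8988, 0.0000]
J3: z=[0.4384, 0.8988, 0.0000] o=[0.6020, -0.2936, -0.0040] → [-0.1514, 0.0738, -0.6339, 0.4384, 0.8988, 0.0000]
J4: z=[0.1095, -0.0534, 0.9925] o=[1.1730, -0.5721, -0.0820] → [-0.1588, 0.0882, 0.0223, 0.1095, -0.0534, 0.9925]
J5: z=[0.0029, 0.9986, 0.0534] o=[1.3326, -0.6012, 0.4529] → [-0.6348, -0.0025, 0.0812, 0.0029, 0.9986, 0.0534]
q̇ = J⁺·V = [0.7640, -0.4750, -0.4380, 0.2770, -0.3050]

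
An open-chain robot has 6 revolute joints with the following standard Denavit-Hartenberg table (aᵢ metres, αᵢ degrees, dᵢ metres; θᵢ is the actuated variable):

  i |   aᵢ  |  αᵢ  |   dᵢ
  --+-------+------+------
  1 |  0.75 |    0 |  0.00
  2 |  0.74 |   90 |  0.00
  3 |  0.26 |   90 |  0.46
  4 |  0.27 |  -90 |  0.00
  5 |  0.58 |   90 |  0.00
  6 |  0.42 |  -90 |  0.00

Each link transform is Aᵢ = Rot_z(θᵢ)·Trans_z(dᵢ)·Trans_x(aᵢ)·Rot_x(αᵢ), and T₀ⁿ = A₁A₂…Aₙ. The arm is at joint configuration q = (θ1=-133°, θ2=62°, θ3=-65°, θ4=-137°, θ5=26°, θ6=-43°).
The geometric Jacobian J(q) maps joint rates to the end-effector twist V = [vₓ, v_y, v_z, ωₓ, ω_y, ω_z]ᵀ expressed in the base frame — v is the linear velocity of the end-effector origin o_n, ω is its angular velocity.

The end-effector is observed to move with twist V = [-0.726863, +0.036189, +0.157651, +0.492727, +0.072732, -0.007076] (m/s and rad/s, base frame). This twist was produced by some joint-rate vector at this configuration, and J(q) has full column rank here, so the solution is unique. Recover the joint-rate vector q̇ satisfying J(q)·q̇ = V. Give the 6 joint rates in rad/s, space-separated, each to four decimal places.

-0.8480 0.6920 -0.4340 -0.3680 -0.0250 0.2470

o_n = [-0.1991, -1.2763, 0.8133]
J₁: ẑ×o_n = [1.2763, -0.1991, 0.0000], ω = ẑ
J2: z=[0.0000, 0.0000, 1.0000] o=[-0.5115, -0.5485, 0.0000] → [0.7278, 0.3124, -0.0000, 0.0000, 0.0000, 1.0000]
J3: z=[-0.9455, -0.3256, 0.0000] o=[-0.2706, -1.2482, 0.0000] → [-0.2648, 0.7690, 0.0499, -0.9455, -0.3256, 0.0000]
J4: z=[-0.2951, 0.8569, -0.4226] o=[-0.6697, -1.5019, -0.2356] → [0.9941, 0.1106, -0.4699, -0.2951, 0.8569, -0.4226]
J5: z=[0.7853, -0.0344, -0.6181] o=[-0.5228, -1.3630, -0.0567] → [0.0236, -0.8833, 0.0792, 0.7853, -0.0344, -0.6181]
J6: z=[-0.0266, 0.9957, -0.0893] o=[-0.1641, -1.3128, 0.3963] → [0.4184, 0.0142, 0.0339, -0.0266, 0.9957, -0.0893]
q̇ = J⁺·V = [-0.8480, 0.6920, -0.4340, -0.3680, -0.0250, 0.2470]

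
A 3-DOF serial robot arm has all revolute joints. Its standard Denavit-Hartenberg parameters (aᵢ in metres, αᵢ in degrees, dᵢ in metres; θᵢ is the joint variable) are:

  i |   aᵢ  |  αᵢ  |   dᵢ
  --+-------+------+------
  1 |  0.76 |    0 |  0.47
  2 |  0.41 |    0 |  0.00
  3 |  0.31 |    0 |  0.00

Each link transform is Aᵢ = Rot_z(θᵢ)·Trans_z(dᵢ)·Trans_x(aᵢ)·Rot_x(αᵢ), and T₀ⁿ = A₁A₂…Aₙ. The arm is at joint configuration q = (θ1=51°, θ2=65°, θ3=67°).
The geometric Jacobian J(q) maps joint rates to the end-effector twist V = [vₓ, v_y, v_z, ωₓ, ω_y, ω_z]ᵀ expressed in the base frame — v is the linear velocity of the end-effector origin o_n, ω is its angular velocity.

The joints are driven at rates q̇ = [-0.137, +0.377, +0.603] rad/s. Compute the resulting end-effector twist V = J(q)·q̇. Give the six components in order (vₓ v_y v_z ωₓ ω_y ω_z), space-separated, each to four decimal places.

o_n = [-0.0110, 0.9429, 0.4700]
J₁: ẑ×o_n = [-0.9429, -0.0110, 0.0000], ω = ẑ
J2: z=[0.0000, 0.0000, 1.0000] o=[0.4783, 0.5906, 0.4700] → [-0.3523, -0.4893, 0.0000, 0.0000, 0.0000, 1.0000]
J3: z=[0.0000, 0.0000, 1.0000] o=[0.2986, 0.9591, 0.4700] → [0.0162, -0.3096, 0.0000, 0.0000, 0.0000, 1.0000]
V = J·q̇ = [0.0062, -0.3696, 0.0000, 0.0000, 0.0000, 0.8430]

0.0062 -0.3696 0.0000 0.0000 0.0000 0.8430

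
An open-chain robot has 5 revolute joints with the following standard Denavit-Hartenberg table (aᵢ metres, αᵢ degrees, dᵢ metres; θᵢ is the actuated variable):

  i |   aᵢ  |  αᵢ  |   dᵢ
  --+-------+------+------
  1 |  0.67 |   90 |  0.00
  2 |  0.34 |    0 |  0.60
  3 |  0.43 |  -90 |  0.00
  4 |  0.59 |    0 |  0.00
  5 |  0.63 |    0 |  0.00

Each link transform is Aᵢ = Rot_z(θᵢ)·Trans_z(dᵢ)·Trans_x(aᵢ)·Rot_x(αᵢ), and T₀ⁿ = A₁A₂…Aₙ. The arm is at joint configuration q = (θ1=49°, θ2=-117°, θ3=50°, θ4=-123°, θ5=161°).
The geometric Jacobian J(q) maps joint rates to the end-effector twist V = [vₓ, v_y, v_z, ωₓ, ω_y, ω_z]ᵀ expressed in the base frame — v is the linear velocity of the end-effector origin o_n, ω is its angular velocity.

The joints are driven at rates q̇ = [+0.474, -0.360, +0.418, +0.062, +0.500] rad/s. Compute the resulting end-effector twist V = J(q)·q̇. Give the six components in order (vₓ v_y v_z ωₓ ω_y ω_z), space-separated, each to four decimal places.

-0.3431 0.5436 0.2417 0.3832 0.3524 0.6936

o_n = [1.0269, 0.1038, -0.8599]
J₁: ẑ×o_n = [-0.1038, 1.0269, 0.0000], ω = ẑ
J2: z=[0.7547, -0.6561, 0.0000] o=[0.4396, 0.5057, 0.0000] → [0.5642, 0.6490, 0.0821, 0.7547, -0.6561, 0.0000]
J3: z=[0.7547, -0.6561, 0.0000] o=[0.7911, -0.0045, -0.3029] → [0.3654, 0.4204, 0.2364, 0.7547, -0.6561, 0.0000]
J4: z=[0.6039, 0.6947, 0.3907] o=[0.9013, 0.1223, -0.6988] → [-0.1047, 0.1464, -0.0984, 0.6039, 0.6947, 0.3907]
J5: z=[0.6039, 0.6947, 0.3907] o=[1.1924, -0.2971, -0.4030] → [-0.4741, 0.2113, 0.3570, 0.6039, 0.6947, 0.3907]
V = J·q̇ = [-0.3431, 0.5436, 0.2417, 0.3832, 0.3524, 0.6936]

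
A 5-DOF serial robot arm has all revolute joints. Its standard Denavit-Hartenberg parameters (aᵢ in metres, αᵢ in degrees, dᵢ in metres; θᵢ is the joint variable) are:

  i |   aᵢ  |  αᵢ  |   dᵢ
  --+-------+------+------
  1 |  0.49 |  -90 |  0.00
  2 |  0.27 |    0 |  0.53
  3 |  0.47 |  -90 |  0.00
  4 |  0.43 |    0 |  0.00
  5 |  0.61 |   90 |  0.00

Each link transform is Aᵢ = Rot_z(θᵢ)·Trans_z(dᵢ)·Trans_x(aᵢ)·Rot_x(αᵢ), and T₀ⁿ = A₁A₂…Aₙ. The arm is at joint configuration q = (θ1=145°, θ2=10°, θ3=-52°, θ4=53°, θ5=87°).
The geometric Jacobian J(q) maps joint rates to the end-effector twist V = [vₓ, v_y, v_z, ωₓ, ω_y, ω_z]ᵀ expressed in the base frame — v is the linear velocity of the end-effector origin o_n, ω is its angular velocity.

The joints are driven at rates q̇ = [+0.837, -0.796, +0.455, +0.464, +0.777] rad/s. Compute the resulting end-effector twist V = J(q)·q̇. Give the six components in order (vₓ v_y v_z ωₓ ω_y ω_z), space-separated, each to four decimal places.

o_n = [-0.6605, 0.7134, 0.1281]
J₁: ẑ×o_n = [-0.7134, -0.6605, 0.0000], ω = ẑ
J2: z=[-0.5736, -0.8192, 0.0000] o=[-0.4014, 0.2811, 0.0000] → [-0.1049, 0.0735, -0.4602, -0.5736, -0.8192, 0.0000]
J3: z=[-0.5736, -0.8192, 0.0000] o=[-0.9232, -0.0006, -0.0469] → [-0.1433, 0.1004, -0.1943, -0.5736, -0.8192, 0.0000]
J4: z=[-0.5481, 0.3838, -0.7431] o=[-1.2093, 0.1998, 0.2676] → [0.3281, -0.4843, -0.4922, -0.5481, 0.3838, -0.7431]
J5: z=[-0.5481, 0.3838, -0.7431] o=[-1.1699, 0.5914, 0.4408] → [-0.0293, -0.5499, -0.2624, -0.5481, 0.3838, -0.7431]
V = J·q̇ = [-0.4493, -1.2177, -0.1543, -0.4846, 0.7556, -0.0852]

-0.4493 -1.2177 -0.1543 -0.4846 0.7556 -0.0852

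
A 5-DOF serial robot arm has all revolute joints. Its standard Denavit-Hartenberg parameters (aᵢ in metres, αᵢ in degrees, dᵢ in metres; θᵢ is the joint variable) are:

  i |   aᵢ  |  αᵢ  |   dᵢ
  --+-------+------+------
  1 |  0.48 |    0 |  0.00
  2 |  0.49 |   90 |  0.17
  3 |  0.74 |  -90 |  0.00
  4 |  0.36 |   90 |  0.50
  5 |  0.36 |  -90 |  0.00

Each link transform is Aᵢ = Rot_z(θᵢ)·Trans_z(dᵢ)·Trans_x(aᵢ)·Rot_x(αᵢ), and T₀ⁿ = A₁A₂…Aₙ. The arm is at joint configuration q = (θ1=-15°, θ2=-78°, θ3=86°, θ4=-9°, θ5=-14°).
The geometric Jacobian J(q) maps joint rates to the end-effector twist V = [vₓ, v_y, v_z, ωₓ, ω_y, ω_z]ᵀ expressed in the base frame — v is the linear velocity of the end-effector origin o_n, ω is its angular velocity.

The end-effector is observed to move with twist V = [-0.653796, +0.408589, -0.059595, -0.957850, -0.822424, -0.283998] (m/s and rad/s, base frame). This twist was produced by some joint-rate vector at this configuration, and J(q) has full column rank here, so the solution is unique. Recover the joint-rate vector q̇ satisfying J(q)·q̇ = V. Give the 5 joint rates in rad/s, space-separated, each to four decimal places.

o_n = [0.3435, -0.2968, 1.6359]
J₁: ẑ×o_n = [0.2968, 0.3435, -0.0000], ω = ẑ
J2: z=[0.0000, 0.0000, 1.0000] o=[0.4636, -0.1242, 0.0000] → [0.1725, -0.1202, 0.0000, 0.0000, 0.0000, 1.0000]
J3: z=[-0.9986, 0.0523, 0.0000] o=[0.4380, -0.6136, 0.1700] → [0.0767, 1.4639, -0.3114, -0.9986, 0.0523, 0.0000]
J4: z=[0.0522, 0.9962, 0.0698] o=[0.4353, -0.6651, 0.9082] → [0.6992, -0.0444, 0.1107, 0.0522, 0.9962, 0.0698]
J5: z=[-0.9858, 0.0626, -0.1561] o=[0.4039, -0.1888, 1.2978] → [0.0043, 0.3427, 0.1102, -0.9858, 0.0626, -0.1561]
q̇ = J⁺·V = [-0.2770, 0.1750, 0.1510, -0.8820, 0.7720]

-0.2770 0.1750 0.1510 -0.8820 0.7720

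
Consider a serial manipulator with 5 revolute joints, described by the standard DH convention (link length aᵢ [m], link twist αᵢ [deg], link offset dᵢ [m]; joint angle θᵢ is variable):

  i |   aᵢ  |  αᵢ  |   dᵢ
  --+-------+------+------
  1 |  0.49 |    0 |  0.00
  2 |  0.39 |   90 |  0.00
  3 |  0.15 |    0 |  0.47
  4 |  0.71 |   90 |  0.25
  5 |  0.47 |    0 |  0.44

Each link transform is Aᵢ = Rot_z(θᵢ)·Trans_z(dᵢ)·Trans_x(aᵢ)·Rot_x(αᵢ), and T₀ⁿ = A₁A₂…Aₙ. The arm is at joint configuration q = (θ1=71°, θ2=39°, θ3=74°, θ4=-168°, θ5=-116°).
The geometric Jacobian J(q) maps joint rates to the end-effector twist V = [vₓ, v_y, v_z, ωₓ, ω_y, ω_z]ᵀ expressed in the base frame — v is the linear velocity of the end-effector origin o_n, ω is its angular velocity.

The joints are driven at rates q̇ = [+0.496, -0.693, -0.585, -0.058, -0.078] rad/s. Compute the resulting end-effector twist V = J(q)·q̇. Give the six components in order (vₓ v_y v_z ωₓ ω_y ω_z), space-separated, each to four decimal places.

o_n = [0.4538, 0.5249, -0.3279]
J₁: ẑ×o_n = [-0.5249, 0.4538, 0.0000], ω = ẑ
J2: z=[0.0000, 0.0000, 1.0000] o=[0.1595, 0.4633, 0.0000] → [-0.0616, 0.2942, 0.0000, 0.0000, 0.0000, 1.0000]
J3: z=[0.9397, 0.3420, 0.0000] o=[0.0261, 0.8298, 0.0000] → [-0.1121, 0.3081, -0.4327, 0.9397, 0.3420, 0.0000]
J4: z=[0.9397, 0.3420, 0.0000] o=[0.4537, 1.0294, 0.1442] → [-0.1614, 0.4436, -0.4741, 0.9397, 0.3420, 0.0000]
J5: z=[0.3412, -0.9374, 0.0698] o=[0.7055, 1.0684, -0.5641] → [-0.1835, -0.0982, -0.4214, 0.3412, -0.9374, 0.0698]
V = J·q̇ = [-0.1284, -0.1771, 0.3135, -0.6308, -0.1468, -0.2024]

-0.1284 -0.1771 0.3135 -0.6308 -0.1468 -0.2024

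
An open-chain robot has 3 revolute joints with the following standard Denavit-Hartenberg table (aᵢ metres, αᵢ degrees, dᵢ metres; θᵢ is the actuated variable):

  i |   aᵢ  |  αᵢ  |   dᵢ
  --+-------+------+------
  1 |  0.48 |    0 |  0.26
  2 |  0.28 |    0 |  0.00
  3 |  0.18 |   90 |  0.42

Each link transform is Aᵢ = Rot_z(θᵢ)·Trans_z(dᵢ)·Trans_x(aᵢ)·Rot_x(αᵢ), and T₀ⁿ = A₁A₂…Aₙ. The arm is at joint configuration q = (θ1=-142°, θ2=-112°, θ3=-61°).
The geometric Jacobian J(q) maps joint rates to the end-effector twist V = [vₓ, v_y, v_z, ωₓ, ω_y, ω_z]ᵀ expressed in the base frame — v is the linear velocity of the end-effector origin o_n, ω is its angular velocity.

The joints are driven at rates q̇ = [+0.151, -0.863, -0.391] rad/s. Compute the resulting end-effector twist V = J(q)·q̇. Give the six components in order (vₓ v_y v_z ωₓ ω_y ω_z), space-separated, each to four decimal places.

0.3766 -0.1426 0.0000 0.0000 0.0000 -1.1030

o_n = [-0.3281, 0.1009, 0.6800]
J₁: ẑ×o_n = [-0.1009, -0.3281, 0.0000], ω = ẑ
J2: z=[0.0000, 0.0000, 1.0000] o=[-0.3782, -0.2955, 0.2600] → [-0.3964, 0.0501, 0.0000, 0.0000, 0.0000, 1.0000]
J3: z=[0.0000, 0.0000, 1.0000] o=[-0.4554, -0.0264, 0.2600] → [-0.1273, 0.1273, 0.0000, 0.0000, 0.0000, 1.0000]
V = J·q̇ = [0.3766, -0.1426, 0.0000, 0.0000, 0.0000, -1.1030]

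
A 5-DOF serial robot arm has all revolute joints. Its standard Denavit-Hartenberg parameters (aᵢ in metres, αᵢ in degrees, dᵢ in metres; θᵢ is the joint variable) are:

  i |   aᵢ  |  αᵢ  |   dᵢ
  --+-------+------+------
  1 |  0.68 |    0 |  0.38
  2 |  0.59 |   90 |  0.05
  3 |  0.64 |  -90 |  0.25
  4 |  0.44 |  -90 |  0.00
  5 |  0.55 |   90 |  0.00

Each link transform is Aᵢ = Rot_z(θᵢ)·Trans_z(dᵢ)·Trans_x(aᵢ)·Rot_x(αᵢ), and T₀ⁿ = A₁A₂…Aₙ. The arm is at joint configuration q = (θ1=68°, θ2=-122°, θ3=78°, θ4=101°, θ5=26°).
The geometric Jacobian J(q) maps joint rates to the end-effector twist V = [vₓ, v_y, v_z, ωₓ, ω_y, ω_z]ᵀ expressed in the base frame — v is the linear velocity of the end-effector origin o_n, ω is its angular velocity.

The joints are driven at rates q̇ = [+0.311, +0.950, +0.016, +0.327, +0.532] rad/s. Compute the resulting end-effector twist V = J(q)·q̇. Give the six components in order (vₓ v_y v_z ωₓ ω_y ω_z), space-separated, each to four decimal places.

0.2146 1.1782 -0.3188 -0.3469 0.2775 0.8182

o_n = [1.3363, 0.2769, 0.8315]
J₁: ẑ×o_n = [-0.2769, 1.3363, 0.0000], ω = ẑ
J2: z=[0.0000, 0.0000, 1.0000] o=[0.2547, 0.6305, 0.3800] → [0.3536, 1.0816, -0.0000, 0.0000, 0.0000, 1.0000]
J3: z=[-0.8090, -0.5878, 0.0000] o=[0.6015, 0.1532, 0.4300] → [-0.2360, 0.3248, 0.3318, -0.8090, -0.5878, 0.0000]
J4: z=[-0.5749, 0.7913, 0.2079] o=[0.4775, -0.1014, 1.0560] → [-0.2563, 0.0495, -0.8971, -0.5749, 0.7913, 0.2079]
J5: z=[-0.2743, 0.0530, -0.9602] o=[0.8167, 0.1666, 0.9739] → [0.0984, -0.5380, -0.0578, -0.2743, 0.0530, -0.9602]
V = J·q̇ = [0.2146, 1.1782, -0.3188, -0.3469, 0.2775, 0.8182]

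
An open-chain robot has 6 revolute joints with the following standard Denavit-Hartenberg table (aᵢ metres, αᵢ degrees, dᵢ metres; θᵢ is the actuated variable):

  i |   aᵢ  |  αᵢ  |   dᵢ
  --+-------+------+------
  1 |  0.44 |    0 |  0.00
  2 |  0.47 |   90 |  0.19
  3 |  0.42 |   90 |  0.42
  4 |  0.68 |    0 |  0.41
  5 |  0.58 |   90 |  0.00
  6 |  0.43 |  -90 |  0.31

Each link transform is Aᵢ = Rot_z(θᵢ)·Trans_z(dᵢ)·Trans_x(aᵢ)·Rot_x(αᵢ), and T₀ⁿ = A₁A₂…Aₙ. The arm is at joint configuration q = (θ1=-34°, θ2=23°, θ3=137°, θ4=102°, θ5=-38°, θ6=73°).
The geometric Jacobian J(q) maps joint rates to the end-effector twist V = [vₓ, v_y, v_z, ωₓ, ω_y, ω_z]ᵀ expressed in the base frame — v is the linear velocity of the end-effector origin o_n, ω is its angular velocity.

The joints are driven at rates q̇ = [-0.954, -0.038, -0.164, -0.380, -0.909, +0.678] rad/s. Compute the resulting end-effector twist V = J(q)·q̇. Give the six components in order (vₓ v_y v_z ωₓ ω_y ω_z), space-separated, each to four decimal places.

-1.9756 0.5626 0.6016 -1.2124 0.7055 -1.5191

o_n = [0.4516, -1.8761, 1.3816]
J₁: ẑ×o_n = [1.8761, 0.4516, -0.0000], ω = ẑ
J2: z=[0.0000, 0.0000, 1.0000] o=[0.3648, -0.2460, 0.0000] → [1.6301, 0.0868, -0.0000, 0.0000, 0.0000, 1.0000]
J3: z=[-0.1908, -0.9816, 0.0000] o=[0.8261, -0.3357, 0.1900] → [-1.1697, 0.2274, -0.0737, -0.1908, -0.9816, 0.0000]
J4: z=[0.6695, -0.1301, 0.7314] o=[0.4445, -0.6894, 0.4764] → [0.7501, -0.6008, -0.7935, 0.6695, -0.1301, 0.7314]
J5: z=[0.6695, -0.1301, 0.7314] o=[0.6935, -1.4154, 0.6799] → [0.2456, -0.6467, -0.3399, 0.6695, -0.1301, 0.7314]
J6: z=[-0.5616, 0.5557, 0.6130] o=[0.4115, -1.8916, 0.8533] → [0.2841, 0.3213, -0.0310, -0.5616, 0.5557, 0.6130]
V = J·q̇ = [-1.9756, 0.5626, 0.6016, -1.2124, 0.7055, -1.5191]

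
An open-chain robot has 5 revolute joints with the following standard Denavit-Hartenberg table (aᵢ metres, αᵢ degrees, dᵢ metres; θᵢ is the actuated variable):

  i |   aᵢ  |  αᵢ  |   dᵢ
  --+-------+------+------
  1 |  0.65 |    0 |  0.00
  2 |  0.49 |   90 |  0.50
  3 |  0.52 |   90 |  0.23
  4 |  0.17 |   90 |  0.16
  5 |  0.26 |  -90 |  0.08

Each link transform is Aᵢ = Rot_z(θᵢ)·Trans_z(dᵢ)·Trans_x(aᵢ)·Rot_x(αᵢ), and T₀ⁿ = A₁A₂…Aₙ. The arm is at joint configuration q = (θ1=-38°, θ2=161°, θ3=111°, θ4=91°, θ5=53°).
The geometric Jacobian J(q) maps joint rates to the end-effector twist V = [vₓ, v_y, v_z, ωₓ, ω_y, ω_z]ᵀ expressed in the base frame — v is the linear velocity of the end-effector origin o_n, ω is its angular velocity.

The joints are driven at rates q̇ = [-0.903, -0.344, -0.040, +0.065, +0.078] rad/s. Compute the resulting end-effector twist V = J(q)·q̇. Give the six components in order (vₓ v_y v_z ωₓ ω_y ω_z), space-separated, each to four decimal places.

0.6314 -0.5919 -0.0205 -0.0502 0.0064 -1.1509

o_n = [0.6422, 0.4238, 1.1866]
J₁: ẑ×o_n = [-0.4238, 0.6422, 0.0000], ω = ẑ
J2: z=[0.0000, 0.0000, 1.0000] o=[0.5122, -0.4002, 0.0000] → [-0.8240, 0.1300, 0.0000, 0.0000, 0.0000, 1.0000]
J3: z=[0.8387, 0.5446, 0.0000] o=[0.2453, 0.0108, 0.5000] → [0.3739, -0.5758, 0.1303, 0.8387, 0.5446, 0.0000]
J4: z=[-0.5085, 0.7830, 0.3584] o=[0.5397, -0.0203, 0.9855] → [-0.0017, 0.1390, -0.3060, -0.5085, 0.7830, 0.3584]
J5: z=[0.2098, -0.2910, 0.9334] o=[0.6003, 0.1985, 1.0400] → [-0.2530, 0.0083, 0.0595, 0.2098, -0.2910, 0.9334]
V = J·q̇ = [0.6314, -0.5919, -0.0205, -0.0502, 0.0064, -1.1509]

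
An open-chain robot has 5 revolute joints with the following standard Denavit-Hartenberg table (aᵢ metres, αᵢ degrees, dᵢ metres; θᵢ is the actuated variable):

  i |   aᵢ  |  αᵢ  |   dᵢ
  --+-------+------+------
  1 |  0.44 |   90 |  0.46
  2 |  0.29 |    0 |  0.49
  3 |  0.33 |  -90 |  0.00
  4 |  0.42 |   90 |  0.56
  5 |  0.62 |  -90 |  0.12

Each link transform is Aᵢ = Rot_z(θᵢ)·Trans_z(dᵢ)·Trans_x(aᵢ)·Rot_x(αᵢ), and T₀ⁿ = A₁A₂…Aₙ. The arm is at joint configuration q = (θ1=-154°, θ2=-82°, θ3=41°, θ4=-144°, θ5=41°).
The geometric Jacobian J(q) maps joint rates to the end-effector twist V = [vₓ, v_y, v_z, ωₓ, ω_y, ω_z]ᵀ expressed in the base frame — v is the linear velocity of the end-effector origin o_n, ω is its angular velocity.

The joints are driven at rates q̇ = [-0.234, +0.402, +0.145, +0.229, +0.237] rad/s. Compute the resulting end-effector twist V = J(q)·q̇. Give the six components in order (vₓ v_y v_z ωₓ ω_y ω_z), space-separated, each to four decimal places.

o_n = [-1.0916, 0.4854, 1.2035]
J₁: ẑ×o_n = [-0.4854, -1.0916, 0.0000], ω = ẑ
J2: z=[-0.4384, 0.8988, 0.0000] o=[-0.3955, -0.1929, 0.4600] → [0.6682, 0.3259, 0.3283, -0.4384, 0.8988, 0.0000]
J3: z=[-0.4384, 0.8988, 0.0000] o=[-0.6465, 0.2298, 0.1728] → [0.9264, 0.4518, 0.2879, -0.4384, 0.8988, 0.0000]
J4: z=[-0.5897, -0.2876, 0.7547] o=[-0.8704, 0.1207, -0.0437] → [-0.6340, 0.5685, -0.2787, -0.5897, -0.2876, 0.7547]
J5: z=[0.7534, -0.5327, 0.3856] o=[-1.0783, 0.2939, 0.6019] → [-0.3943, -0.4583, 0.1373, 0.7534, -0.5327, 0.3856]
V = J·q̇ = [0.2779, 0.4735, 0.1424, -0.1963, 0.2995, 0.0302]

0.2779 0.4735 0.1424 -0.1963 0.2995 0.0302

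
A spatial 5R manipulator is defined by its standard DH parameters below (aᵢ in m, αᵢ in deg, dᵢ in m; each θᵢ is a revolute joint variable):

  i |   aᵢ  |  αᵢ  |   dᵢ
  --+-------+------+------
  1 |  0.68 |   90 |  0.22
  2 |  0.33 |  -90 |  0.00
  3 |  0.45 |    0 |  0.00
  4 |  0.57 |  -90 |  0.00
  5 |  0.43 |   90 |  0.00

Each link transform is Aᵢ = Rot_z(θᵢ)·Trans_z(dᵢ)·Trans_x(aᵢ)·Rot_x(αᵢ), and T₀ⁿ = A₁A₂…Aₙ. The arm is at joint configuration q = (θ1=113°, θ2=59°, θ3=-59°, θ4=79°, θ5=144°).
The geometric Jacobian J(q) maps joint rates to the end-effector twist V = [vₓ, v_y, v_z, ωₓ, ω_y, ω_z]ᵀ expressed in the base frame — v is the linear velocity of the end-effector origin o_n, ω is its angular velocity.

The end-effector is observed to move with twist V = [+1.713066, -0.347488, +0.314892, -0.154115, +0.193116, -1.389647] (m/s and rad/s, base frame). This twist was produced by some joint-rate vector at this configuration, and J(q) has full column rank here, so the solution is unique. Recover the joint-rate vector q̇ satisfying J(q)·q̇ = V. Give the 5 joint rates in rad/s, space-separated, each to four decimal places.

o_n = [-0.2203, 1.3117, 0.7503]
J₁: ẑ×o_n = [-1.3117, -0.2203, 0.0000], ω = ẑ
J2: z=[0.9205, 0.3907, 0.0000] o=[-0.2657, 0.6259, 0.2200] → [0.2072, -0.4881, 0.6135, 0.9205, 0.3907, 0.0000]
J3: z=[0.3349, -0.7890, 0.5150] o=[-0.3321, 0.7824, 0.5029] → [-0.4678, -0.0253, 0.2655, 0.3349, -0.7890, 0.5150]
J4: z=[0.3349, -0.7890, 0.5150] o=[-0.0237, 1.0430, 0.7015] → [-0.1768, -0.1176, -0.0651, 0.3349, -0.7890, 0.5150]
J5: z=[-0.7962, -0.5293, -0.2932] o=[-0.3109, 1.2208, 1.1606] → [0.2439, -0.3533, -0.0244, -0.7962, -0.5293, -0.2932]
q̇ = J⁺·V = [-0.9450, 0.6440, -0.2720, -0.1610, 0.7560]

-0.9450 0.6440 -0.2720 -0.1610 0.7560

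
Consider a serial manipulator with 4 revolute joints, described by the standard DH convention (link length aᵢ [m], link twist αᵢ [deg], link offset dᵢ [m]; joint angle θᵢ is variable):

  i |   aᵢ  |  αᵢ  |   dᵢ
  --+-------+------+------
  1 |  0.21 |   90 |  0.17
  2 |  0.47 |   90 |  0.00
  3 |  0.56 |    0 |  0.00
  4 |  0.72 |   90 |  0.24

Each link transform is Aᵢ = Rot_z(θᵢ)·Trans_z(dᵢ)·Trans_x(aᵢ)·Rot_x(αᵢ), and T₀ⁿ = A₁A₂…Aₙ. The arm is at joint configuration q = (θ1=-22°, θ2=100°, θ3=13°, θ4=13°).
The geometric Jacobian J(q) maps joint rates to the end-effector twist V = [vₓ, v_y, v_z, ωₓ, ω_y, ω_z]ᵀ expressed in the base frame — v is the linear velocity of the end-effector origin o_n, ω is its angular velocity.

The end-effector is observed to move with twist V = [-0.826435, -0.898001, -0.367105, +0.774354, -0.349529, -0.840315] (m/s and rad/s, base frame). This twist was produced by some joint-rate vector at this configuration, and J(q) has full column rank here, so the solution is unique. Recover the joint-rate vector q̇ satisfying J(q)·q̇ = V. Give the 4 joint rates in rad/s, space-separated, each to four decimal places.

o_n = [-0.0193, -0.4685, 1.8492]
J₁: ẑ×o_n = [0.4685, -0.0193, 0.0000], ω = ẑ
J2: z=[-0.3746, -0.9272, 0.0000] o=[0.1947, -0.0787, 0.1700] → [-1.5569, 0.6290, -0.0524, -0.3746, -0.9272, 0.0000]
J3: z=[0.9131, -0.3689, 0.1736] o=[0.1190, -0.0481, 0.6329] → [-0.3757, -1.1347, -0.4349, 0.9131, -0.3689, 0.1736]
J4: z=[0.9131, -0.3689, 0.1736] o=[-0.0160, -0.1294, 1.1702] → [-0.1916, -0.6205, -0.3108, 0.9131, -0.3689, 0.1736]
q̇ = J⁺·V = [-0.9900, 0.0340, 0.7850, 0.0770]

-0.9900 0.0340 0.7850 0.0770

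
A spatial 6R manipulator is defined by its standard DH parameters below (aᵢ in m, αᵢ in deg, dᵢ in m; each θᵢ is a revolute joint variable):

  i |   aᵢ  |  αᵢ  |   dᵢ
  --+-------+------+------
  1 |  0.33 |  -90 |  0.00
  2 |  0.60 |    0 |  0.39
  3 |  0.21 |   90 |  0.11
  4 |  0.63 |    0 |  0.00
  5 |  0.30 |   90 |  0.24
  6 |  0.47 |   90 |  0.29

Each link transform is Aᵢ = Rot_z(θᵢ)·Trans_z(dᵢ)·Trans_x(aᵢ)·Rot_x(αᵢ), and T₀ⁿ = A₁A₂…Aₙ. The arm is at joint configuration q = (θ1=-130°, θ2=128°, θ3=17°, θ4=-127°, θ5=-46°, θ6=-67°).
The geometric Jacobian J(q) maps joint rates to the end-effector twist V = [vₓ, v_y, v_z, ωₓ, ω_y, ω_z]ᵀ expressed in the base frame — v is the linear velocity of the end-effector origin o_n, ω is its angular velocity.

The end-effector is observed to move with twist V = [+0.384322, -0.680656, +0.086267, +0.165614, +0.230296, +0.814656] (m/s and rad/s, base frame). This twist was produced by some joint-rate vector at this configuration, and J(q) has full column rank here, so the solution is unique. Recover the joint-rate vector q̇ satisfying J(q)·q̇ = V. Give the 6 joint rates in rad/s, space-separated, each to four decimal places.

0.4060 -0.2870 0.2440 -0.8180 0.3210 0.0220

o_n = [-0.0911, -0.4598, 0.0776]
J₁: ẑ×o_n = [0.4598, -0.0911, 0.0000], ω = ẑ
J2: z=[0.7660, -0.6428, 0.0000] o=[-0.2121, -0.2528, 0.0000] → [-0.0499, -0.0595, -0.0808, 0.7660, -0.6428, 0.0000]
J3: z=[0.7660, -0.6428, 0.0000] o=[0.3241, -0.2205, -0.4728] → [-0.3538, -0.4217, -0.4502, 0.7660, -0.6428, 0.0000]
J4: z=[-0.3687, -0.4394, -0.8192] o=[0.5189, -0.1594, -0.5933] → [-0.5408, 0.7471, -0.1573, -0.3687, -0.4394, -0.8192]
J5: z=[-0.3687, -0.4394, -0.8192] o=[-0.0661, -0.0739, -0.3758] → [-0.5153, 0.1876, 0.1313, -0.3687, -0.4394, -0.8192]
J6: z=[0.6962, -0.7145, 0.0699] o=[-0.3394, -0.3427, -0.4016] → [-0.3342, -0.3163, 0.0959, 0.6962, -0.7145, 0.0699]
q̇ = J⁺·V = [0.4060, -0.2870, 0.2440, -0.8180, 0.3210, 0.0220]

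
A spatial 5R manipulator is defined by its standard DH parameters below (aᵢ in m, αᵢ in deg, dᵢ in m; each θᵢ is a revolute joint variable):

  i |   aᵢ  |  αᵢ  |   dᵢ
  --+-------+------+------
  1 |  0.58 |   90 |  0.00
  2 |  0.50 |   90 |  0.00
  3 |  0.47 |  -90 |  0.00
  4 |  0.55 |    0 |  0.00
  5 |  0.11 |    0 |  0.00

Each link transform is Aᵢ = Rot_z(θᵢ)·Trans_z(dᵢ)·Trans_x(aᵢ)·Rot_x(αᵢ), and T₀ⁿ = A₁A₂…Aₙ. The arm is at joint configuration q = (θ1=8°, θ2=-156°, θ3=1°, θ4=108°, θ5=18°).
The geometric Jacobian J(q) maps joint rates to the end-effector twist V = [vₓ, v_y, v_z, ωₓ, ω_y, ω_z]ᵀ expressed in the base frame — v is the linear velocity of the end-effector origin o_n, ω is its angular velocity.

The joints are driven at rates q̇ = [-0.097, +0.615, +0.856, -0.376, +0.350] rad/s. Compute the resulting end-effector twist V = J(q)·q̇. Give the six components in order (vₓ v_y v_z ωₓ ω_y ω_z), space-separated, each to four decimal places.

o_n = [0.1562, 0.0178, -0.8582]
J₁: ẑ×o_n = [-0.0178, 0.1562, 0.0000], ω = ẑ
J2: z=[0.1392, -0.9903, 0.0000] o=[0.5744, 0.0807, 0.0000] → [0.8499, 0.1194, -0.4228, 0.1392, -0.9903, 0.0000]
J3: z=[-0.4028, -0.0566, 0.9135] o=[0.1220, 0.0171, -0.2034] → [0.0365, -0.2325, 0.0017, -0.4028, -0.0566, 0.9135]
J4: z=[0.1549, -0.9879, 0.0071] o=[-0.3020, -0.0507, -0.3945] → [0.4576, 0.0751, 0.4632, 0.1549, -0.9879, 0.0071]
J5: z=[0.1549, -0.9879, 0.0071] o=[0.0621, 0.0034, -0.8032] → [0.0542, 0.0092, 0.0953, 0.1549, -0.9879, 0.0071]
V = J·q̇ = [0.4025, -0.1658, -0.3994, -0.2632, -0.6318, 0.6848]

0.4025 -0.1658 -0.3994 -0.2632 -0.6318 0.6848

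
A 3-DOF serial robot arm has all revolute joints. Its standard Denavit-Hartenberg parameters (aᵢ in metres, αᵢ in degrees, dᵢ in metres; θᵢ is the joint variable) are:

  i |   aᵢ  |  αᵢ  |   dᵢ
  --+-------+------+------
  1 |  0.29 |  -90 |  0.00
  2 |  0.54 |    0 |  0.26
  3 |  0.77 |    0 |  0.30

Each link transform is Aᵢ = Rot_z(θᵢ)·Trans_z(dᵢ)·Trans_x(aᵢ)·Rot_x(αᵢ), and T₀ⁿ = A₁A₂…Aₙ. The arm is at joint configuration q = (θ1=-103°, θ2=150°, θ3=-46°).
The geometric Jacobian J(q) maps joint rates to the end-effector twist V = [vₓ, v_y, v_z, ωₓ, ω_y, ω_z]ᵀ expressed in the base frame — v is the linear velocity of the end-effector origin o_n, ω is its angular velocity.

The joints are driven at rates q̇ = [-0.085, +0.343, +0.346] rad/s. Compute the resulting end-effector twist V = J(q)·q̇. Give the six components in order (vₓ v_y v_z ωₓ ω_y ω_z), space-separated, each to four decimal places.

o_n = [0.6275, 0.2286, -1.0171]
J₁: ẑ×o_n = [-0.2286, 0.6275, 0.0000], ω = ẑ
J2: z=[0.9744, -0.2250, 0.0000] o=[-0.0652, -0.2826, 0.0000] → [0.2288, 0.9911, 0.6539, 0.9744, -0.2250, 0.0000]
J3: z=[0.9744, -0.2250, 0.0000] o=[0.2933, 0.1146, -0.2700] → [0.1681, 0.7280, 0.1863, 0.9744, -0.2250, 0.0000]
V = J·q̇ = [0.1561, 0.5385, 0.2888, 0.6713, -0.1550, -0.0850]

0.1561 0.5385 0.2888 0.6713 -0.1550 -0.0850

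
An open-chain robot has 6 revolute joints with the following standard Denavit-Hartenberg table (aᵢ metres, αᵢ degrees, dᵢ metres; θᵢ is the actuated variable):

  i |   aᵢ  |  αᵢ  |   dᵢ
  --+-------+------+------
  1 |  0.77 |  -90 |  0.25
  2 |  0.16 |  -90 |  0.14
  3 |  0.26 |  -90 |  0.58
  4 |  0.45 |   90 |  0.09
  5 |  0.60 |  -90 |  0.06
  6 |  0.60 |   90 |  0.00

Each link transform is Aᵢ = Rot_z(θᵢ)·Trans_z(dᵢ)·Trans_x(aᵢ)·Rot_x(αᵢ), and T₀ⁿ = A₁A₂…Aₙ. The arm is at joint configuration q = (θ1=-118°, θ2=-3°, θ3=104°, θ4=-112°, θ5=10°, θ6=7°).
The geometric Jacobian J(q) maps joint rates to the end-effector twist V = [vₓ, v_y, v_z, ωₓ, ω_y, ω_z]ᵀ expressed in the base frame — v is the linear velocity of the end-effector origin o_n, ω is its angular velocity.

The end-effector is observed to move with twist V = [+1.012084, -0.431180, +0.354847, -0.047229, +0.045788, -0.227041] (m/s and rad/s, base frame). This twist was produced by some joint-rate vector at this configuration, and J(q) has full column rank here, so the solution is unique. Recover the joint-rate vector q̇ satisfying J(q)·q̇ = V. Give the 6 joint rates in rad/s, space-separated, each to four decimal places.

0.2660 0.4160 0.4620 -0.9290 -0.4520 0.8690

o_n = [0.0854, -0.9883, -1.8434]
J₁: ẑ×o_n = [0.9883, 0.0854, -0.0000], ω = ẑ
J2: z=[0.8829, -0.4695, 0.0000] o=[-0.3615, -0.6799, 0.2500] → [0.9828, 1.8483, -0.0625, 0.8829, -0.4695, 0.0000]
J3: z=[-0.0246, -0.0462, -0.9986] o=[-0.3129, -0.8867, 0.2584] → [-0.0044, -0.4494, 0.0209, -0.0246, -0.0462, -0.9986]
J4: z=[0.6685, 0.7420, -0.0508] o=[-0.5204, -0.7396, -0.3241] → [-1.1399, 0.9849, -0.6158, 0.6685, 0.7420, -0.0508]
J5: z=[0.6984, -0.6028, 0.3858] o=[-0.3452, -0.8048, -0.7432] → [0.7340, 0.9345, 0.1314, 0.6984, -0.6028, 0.3858]
J6: z=[0.6140, 0.7816, 0.1099] o=[-0.0826, -0.9371, -1.2697] → [-0.4428, 0.3707, -0.1628, 0.6140, 0.7816, 0.1099]
q̇ = J⁺·V = [0.2660, 0.4160, 0.4620, -0.9290, -0.4520, 0.8690]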